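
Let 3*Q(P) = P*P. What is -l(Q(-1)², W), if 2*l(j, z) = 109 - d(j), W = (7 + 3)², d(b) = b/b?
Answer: -54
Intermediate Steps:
Q(P) = P²/3 (Q(P) = (P*P)/3 = P²/3)
d(b) = 1
W = 100 (W = 10² = 100)
l(j, z) = 54 (l(j, z) = (109 - 1*1)/2 = (109 - 1)/2 = (½)*108 = 54)
-l(Q(-1)², W) = -1*54 = -54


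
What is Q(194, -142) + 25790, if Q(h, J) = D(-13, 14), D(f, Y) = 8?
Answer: 25798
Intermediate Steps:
Q(h, J) = 8
Q(194, -142) + 25790 = 8 + 25790 = 25798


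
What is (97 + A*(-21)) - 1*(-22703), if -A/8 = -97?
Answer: 6504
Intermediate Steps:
A = 776 (A = -8*(-97) = 776)
(97 + A*(-21)) - 1*(-22703) = (97 + 776*(-21)) - 1*(-22703) = (97 - 16296) + 22703 = -16199 + 22703 = 6504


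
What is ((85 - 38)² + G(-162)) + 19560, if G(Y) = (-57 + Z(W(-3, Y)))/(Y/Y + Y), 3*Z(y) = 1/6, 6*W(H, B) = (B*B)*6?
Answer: 63087587/2898 ≈ 21769.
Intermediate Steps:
W(H, B) = B² (W(H, B) = ((B*B)*6)/6 = (B²*6)/6 = (6*B²)/6 = B²)
Z(y) = 1/18 (Z(y) = (⅓)/6 = (⅓)*(⅙) = 1/18)
G(Y) = -1025/(18*(1 + Y)) (G(Y) = (-57 + 1/18)/(Y/Y + Y) = -1025/(18*(1 + Y)))
((85 - 38)² + G(-162)) + 19560 = ((85 - 38)² - 1025/(18 + 18*(-162))) + 19560 = (47² - 1025/(18 - 2916)) + 19560 = (2209 - 1025/(-2898)) + 19560 = (2209 - 1025*(-1/2898)) + 19560 = (2209 + 1025/2898) + 19560 = 6402707/2898 + 19560 = 63087587/2898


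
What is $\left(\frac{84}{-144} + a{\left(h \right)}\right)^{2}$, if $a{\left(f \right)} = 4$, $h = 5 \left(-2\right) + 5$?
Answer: $\frac{1681}{144} \approx 11.674$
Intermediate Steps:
$h = -5$ ($h = -10 + 5 = -5$)
$\left(\frac{84}{-144} + a{\left(h \right)}\right)^{2} = \left(\frac{84}{-144} + 4\right)^{2} = \left(84 \left(- \frac{1}{144}\right) + 4\right)^{2} = \left(- \frac{7}{12} + 4\right)^{2} = \left(\frac{41}{12}\right)^{2} = \frac{1681}{144}$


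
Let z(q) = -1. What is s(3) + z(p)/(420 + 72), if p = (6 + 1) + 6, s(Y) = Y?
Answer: 1475/492 ≈ 2.9980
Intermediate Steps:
p = 13 (p = 7 + 6 = 13)
s(3) + z(p)/(420 + 72) = 3 - 1/(420 + 72) = 3 - 1/492 = 1475/492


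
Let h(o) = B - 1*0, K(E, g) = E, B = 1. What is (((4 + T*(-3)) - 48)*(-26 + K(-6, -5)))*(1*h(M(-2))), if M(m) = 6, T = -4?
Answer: 1024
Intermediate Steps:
h(o) = 1 (h(o) = 1 - 1*0 = 1 + 0 = 1)
(((4 + T*(-3)) - 48)*(-26 + K(-6, -5)))*(1*h(M(-2))) = (((4 - 4*(-3)) - 48)*(-26 - 6))*(1*1) = (((4 + 12) - 48)*(-32))*1 = ((16 - 48)*(-32))*1 = -32*(-32)*1 = 1024*1 = 1024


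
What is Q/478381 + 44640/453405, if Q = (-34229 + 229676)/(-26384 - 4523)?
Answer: 43995209206923/446915915005709 ≈ 0.098442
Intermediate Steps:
Q = -195447/30907 (Q = 195447/(-30907) = 195447*(-1/30907) = -195447/30907 ≈ -6.3237)
Q/478381 + 44640/453405 = -195447/30907/478381 + 44640/453405 = -195447/30907*1/478381 + 44640*(1/453405) = -195447/14785321567 + 2976/30227 = 43995209206923/446915915005709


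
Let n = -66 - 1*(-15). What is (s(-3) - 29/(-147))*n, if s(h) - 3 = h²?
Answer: -30481/49 ≈ -622.06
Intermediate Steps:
n = -51 (n = -66 + 15 = -51)
s(h) = 3 + h²
(s(-3) - 29/(-147))*n = ((3 + (-3)²) - 29/(-147))*(-51) = ((3 + 9) - 29*(-1/147))*(-51) = (12 + 29/147)*(-51) = (1793/147)*(-51) = -30481/49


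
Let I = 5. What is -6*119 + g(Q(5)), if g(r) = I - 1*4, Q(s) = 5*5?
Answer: -713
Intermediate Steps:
Q(s) = 25
g(r) = 1 (g(r) = 5 - 1*4 = 5 - 4 = 1)
-6*119 + g(Q(5)) = -6*119 + 1 = -714 + 1 = -713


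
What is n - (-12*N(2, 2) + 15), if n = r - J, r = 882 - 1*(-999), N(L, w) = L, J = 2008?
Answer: -118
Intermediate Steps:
r = 1881 (r = 882 + 999 = 1881)
n = -127 (n = 1881 - 1*2008 = 1881 - 2008 = -127)
n - (-12*N(2, 2) + 15) = -127 - (-12*2 + 15) = -127 - (-24 + 15) = -127 - 1*(-9) = -127 + 9 = -118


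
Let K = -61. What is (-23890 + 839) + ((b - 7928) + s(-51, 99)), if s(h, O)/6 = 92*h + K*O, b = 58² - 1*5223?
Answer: -97224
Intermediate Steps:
b = -1859 (b = 3364 - 5223 = -1859)
s(h, O) = -366*O + 552*h (s(h, O) = 6*(92*h - 61*O) = 6*(-61*O + 92*h) = -366*O + 552*h)
(-23890 + 839) + ((b - 7928) + s(-51, 99)) = (-23890 + 839) + ((-1859 - 7928) + (-366*99 + 552*(-51))) = -23051 + (-9787 + (-36234 - 28152)) = -23051 + (-9787 - 64386) = -23051 - 74173 = -97224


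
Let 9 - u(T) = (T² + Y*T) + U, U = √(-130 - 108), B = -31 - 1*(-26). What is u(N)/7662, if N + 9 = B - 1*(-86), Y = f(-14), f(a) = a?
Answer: -1389/2554 - I*√238/7662 ≈ -0.54385 - 0.0020135*I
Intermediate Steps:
B = -5 (B = -31 + 26 = -5)
Y = -14
U = I*√238 (U = √(-238) = I*√238 ≈ 15.427*I)
N = 72 (N = -9 + (-5 - 1*(-86)) = -9 + (-5 + 86) = -9 + 81 = 72)
u(T) = 9 - T² + 14*T - I*√238 (u(T) = 9 - ((T² - 14*T) + I*√238) = 9 - (T² - 14*T + I*√238) = 9 + (-T² + 14*T - I*√238) = 9 - T² + 14*T - I*√238)
u(N)/7662 = (9 - 1*72² + 14*72 - I*√238)/7662 = (9 - 1*5184 + 1008 - I*√238)*(1/7662) = (9 - 5184 + 1008 - I*√238)*(1/7662) = (-4167 - I*√238)*(1/7662) = -1389/2554 - I*√238/7662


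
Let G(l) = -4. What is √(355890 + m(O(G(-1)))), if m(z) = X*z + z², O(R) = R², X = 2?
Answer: √356178 ≈ 596.81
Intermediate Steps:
m(z) = z² + 2*z (m(z) = 2*z + z² = z² + 2*z)
√(355890 + m(O(G(-1)))) = √(355890 + (-4)²*(2 + (-4)²)) = √(355890 + 16*(2 + 16)) = √(355890 + 16*18) = √(355890 + 288) = √356178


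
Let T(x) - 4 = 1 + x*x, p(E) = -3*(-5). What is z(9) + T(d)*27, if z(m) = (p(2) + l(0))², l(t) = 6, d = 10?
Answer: 3276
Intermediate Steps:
p(E) = 15
z(m) = 441 (z(m) = (15 + 6)² = 21² = 441)
T(x) = 5 + x² (T(x) = 4 + (1 + x*x) = 4 + (1 + x²) = 5 + x²)
z(9) + T(d)*27 = 441 + (5 + 10²)*27 = 441 + (5 + 100)*27 = 441 + 105*27 = 441 + 2835 = 3276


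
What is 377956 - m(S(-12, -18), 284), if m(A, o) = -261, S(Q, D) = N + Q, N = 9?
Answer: 378217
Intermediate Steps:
S(Q, D) = 9 + Q
377956 - m(S(-12, -18), 284) = 377956 - 1*(-261) = 377956 + 261 = 378217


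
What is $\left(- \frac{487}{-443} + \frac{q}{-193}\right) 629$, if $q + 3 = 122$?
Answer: $\frac{25961346}{85499} \approx 303.65$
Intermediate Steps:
$q = 119$ ($q = -3 + 122 = 119$)
$\left(- \frac{487}{-443} + \frac{q}{-193}\right) 629 = \left(- \frac{487}{-443} + \frac{119}{-193}\right) 629 = \left(\left(-487\right) \left(- \frac{1}{443}\right) + 119 \left(- \frac{1}{193}\right)\right) 629 = \left(\frac{487}{443} - \frac{119}{193}\right) 629 = \frac{41274}{85499} \cdot 629 = \frac{25961346}{85499}$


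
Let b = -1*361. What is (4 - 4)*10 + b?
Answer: -361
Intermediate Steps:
b = -361
(4 - 4)*10 + b = (4 - 4)*10 - 361 = 0*10 - 361 = 0 - 361 = -361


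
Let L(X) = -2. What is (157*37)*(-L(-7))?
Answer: 11618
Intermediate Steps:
(157*37)*(-L(-7)) = (157*37)*(-1*(-2)) = 5809*2 = 11618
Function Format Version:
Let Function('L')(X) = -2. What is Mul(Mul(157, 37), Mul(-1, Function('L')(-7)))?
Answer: 11618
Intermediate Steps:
Mul(Mul(157, 37), Mul(-1, Function('L')(-7))) = Mul(Mul(157, 37), Mul(-1, -2)) = Mul(5809, 2) = 11618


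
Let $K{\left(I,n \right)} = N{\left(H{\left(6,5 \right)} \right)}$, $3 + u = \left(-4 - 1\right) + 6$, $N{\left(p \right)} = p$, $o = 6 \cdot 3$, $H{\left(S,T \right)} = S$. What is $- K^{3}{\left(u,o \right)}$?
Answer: $-216$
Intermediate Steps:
$o = 18$
$u = -2$ ($u = -3 + \left(\left(-4 - 1\right) + 6\right) = -3 + \left(-5 + 6\right) = -3 + 1 = -2$)
$K{\left(I,n \right)} = 6$
$- K^{3}{\left(u,o \right)} = - 6^{3} = \left(-1\right) 216 = -216$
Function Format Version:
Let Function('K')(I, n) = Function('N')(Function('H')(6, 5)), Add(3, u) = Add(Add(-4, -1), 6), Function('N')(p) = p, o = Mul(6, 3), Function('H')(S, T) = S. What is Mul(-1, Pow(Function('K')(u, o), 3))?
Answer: -216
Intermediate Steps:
o = 18
u = -2 (u = Add(-3, Add(Add(-4, -1), 6)) = Add(-3, Add(-5, 6)) = Add(-3, 1) = -2)
Function('K')(I, n) = 6
Mul(-1, Pow(Function('K')(u, o), 3)) = Mul(-1, Pow(6, 3)) = Mul(-1, 216) = -216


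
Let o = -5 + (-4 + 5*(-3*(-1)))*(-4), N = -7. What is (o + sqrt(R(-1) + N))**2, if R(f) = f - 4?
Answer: 2389 - 196*I*sqrt(3) ≈ 2389.0 - 339.48*I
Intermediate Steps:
R(f) = -4 + f
o = -49 (o = -5 + (-4 + 5*3)*(-4) = -5 + (-4 + 15)*(-4) = -5 + 11*(-4) = -5 - 44 = -49)
(o + sqrt(R(-1) + N))**2 = (-49 + sqrt((-4 - 1) - 7))**2 = (-49 + sqrt(-5 - 7))**2 = (-49 + sqrt(-12))**2 = (-49 + 2*I*sqrt(3))**2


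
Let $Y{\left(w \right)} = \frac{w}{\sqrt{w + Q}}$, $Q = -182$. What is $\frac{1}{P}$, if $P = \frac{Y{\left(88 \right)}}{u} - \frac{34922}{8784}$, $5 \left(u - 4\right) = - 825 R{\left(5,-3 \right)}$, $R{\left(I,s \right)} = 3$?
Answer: $- \frac{868944994750584}{3454685015931455} - \frac{416733901056 i \sqrt{94}}{3454685015931455} \approx -0.25153 - 0.0011695 i$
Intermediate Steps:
$Y{\left(w \right)} = \frac{w}{\sqrt{-182 + w}}$ ($Y{\left(w \right)} = \frac{w}{\sqrt{w - 182}} = \frac{w}{\sqrt{-182 + w}}$)
$u = -491$ ($u = 4 + \frac{\left(-825\right) 3}{5} = 4 + \frac{1}{5} \left(-2475\right) = 4 - 495 = -491$)
$P = - \frac{17461}{4392} + \frac{44 i \sqrt{94}}{23077}$ ($P = \frac{88 \frac{1}{\sqrt{-182 + 88}}}{-491} - \frac{34922}{8784} = \frac{88}{i \sqrt{94}} \left(- \frac{1}{491}\right) - \frac{17461}{4392} = 88 \left(- \frac{i \sqrt{94}}{94}\right) \left(- \frac{1}{491}\right) - \frac{17461}{4392} = - \frac{44 i \sqrt{94}}{47} \left(- \frac{1}{491}\right) - \frac{17461}{4392} = \frac{44 i \sqrt{94}}{23077} - \frac{17461}{4392} = - \frac{17461}{4392} + \frac{44 i \sqrt{94}}{23077} \approx -3.9756 + 0.018486 i$)
$\frac{1}{P} = \frac{1}{- \frac{17461}{4392} + \frac{44 i \sqrt{94}}{23077}}$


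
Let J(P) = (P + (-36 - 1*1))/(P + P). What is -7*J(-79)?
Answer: -406/79 ≈ -5.1392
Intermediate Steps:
J(P) = (-37 + P)/(2*P) (J(P) = (P + (-36 - 1))/((2*P)) = (P - 37)*(1/(2*P)) = (-37 + P)*(1/(2*P)) = (-37 + P)/(2*P))
-7*J(-79) = -7*(-37 - 79)/(2*(-79)) = -7*(-1)*(-116)/(2*79) = -7*58/79 = -406/79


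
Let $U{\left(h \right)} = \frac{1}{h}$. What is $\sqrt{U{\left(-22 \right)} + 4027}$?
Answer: $\frac{\sqrt{1949046}}{22} \approx 63.458$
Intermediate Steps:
$\sqrt{U{\left(-22 \right)} + 4027} = \sqrt{\frac{1}{-22} + 4027} = \sqrt{- \frac{1}{22} + 4027} = \sqrt{\frac{88593}{22}} = \frac{\sqrt{1949046}}{22}$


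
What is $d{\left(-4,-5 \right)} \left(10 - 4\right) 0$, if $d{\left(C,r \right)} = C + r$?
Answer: $0$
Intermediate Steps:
$d{\left(-4,-5 \right)} \left(10 - 4\right) 0 = \left(-4 - 5\right) \left(10 - 4\right) 0 = - 9 \left(10 - 4\right) 0 = \left(-9\right) 6 \cdot 0 = \left(-54\right) 0 = 0$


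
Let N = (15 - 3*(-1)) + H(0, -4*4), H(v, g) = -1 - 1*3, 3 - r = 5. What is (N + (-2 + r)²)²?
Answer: 900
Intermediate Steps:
r = -2 (r = 3 - 1*5 = 3 - 5 = -2)
H(v, g) = -4 (H(v, g) = -1 - 3 = -4)
N = 14 (N = (15 - 3*(-1)) - 4 = (15 - 1*(-3)) - 4 = (15 + 3) - 4 = 18 - 4 = 14)
(N + (-2 + r)²)² = (14 + (-2 - 2)²)² = (14 + (-4)²)² = (14 + 16)² = 30² = 900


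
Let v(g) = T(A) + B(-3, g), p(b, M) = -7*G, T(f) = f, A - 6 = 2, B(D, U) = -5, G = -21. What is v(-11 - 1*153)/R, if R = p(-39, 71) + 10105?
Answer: 3/10252 ≈ 0.00029263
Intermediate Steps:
A = 8 (A = 6 + 2 = 8)
p(b, M) = 147 (p(b, M) = -7*(-21) = 147)
v(g) = 3 (v(g) = 8 - 5 = 3)
R = 10252 (R = 147 + 10105 = 10252)
v(-11 - 1*153)/R = 3/10252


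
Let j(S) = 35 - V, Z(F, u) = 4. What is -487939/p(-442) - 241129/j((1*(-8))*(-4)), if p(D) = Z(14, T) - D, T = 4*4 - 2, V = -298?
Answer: -7298033/4014 ≈ -1818.1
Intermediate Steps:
T = 14 (T = 16 - 2 = 14)
j(S) = 333 (j(S) = 35 - 1*(-298) = 35 + 298 = 333)
p(D) = 4 - D
-487939/p(-442) - 241129/j((1*(-8))*(-4)) = -487939/(4 - 1*(-442)) - 241129/333 = -487939/(4 + 442) - 241129*1/333 = -487939/446 - 6517/9 = -7298033/4014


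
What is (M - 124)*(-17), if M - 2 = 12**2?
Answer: -374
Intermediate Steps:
M = 146 (M = 2 + 12**2 = 2 + 144 = 146)
(M - 124)*(-17) = (146 - 124)*(-17) = 22*(-17) = -374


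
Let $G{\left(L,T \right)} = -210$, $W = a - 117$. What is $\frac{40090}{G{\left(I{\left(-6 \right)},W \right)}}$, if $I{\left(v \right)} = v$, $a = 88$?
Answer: $- \frac{4009}{21} \approx -190.9$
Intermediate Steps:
$W = -29$ ($W = 88 - 117 = -29$)
$\frac{40090}{G{\left(I{\left(-6 \right)},W \right)}} = \frac{40090}{-210} = 40090 \left(- \frac{1}{210}\right) = - \frac{4009}{21}$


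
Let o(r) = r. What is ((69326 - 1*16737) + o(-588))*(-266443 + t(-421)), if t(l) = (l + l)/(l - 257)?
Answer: -4696925635756/339 ≈ -1.3855e+10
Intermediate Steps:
t(l) = 2*l/(-257 + l) (t(l) = (2*l)/(-257 + l) = 2*l/(-257 + l))
((69326 - 1*16737) + o(-588))*(-266443 + t(-421)) = ((69326 - 1*16737) - 588)*(-266443 + 2*(-421)/(-257 - 421)) = ((69326 - 16737) - 588)*(-266443 + 2*(-421)/(-678)) = (52589 - 588)*(-266443 + 2*(-421)*(-1/678)) = 52001*(-266443 + 421/339) = 52001*(-90323756/339) = -4696925635756/339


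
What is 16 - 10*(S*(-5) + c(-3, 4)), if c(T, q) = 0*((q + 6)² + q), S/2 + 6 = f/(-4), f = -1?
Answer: -559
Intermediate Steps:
S = -23/2 (S = -12 + 2*(-1/(-4)) = -12 + 2*(-1*(-¼)) = -12 + 2*(¼) = -12 + ½ = -23/2 ≈ -11.500)
c(T, q) = 0 (c(T, q) = 0*((6 + q)² + q) = 0*(q + (6 + q)²) = 0)
16 - 10*(S*(-5) + c(-3, 4)) = 16 - 10*(-23/2*(-5) + 0) = 16 - 10*(115/2 + 0) = 16 - 10*115/2 = 16 - 575 = -559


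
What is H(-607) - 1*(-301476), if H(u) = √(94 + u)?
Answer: 301476 + 3*I*√57 ≈ 3.0148e+5 + 22.65*I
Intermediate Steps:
H(-607) - 1*(-301476) = √(94 - 607) - 1*(-301476) = √(-513) + 301476 = 3*I*√57 + 301476 = 301476 + 3*I*√57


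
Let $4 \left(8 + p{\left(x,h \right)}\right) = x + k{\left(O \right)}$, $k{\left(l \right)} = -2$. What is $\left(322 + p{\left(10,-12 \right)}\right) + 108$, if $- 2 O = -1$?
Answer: $424$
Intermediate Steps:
$O = \frac{1}{2}$ ($O = \left(- \frac{1}{2}\right) \left(-1\right) = \frac{1}{2} \approx 0.5$)
$p{\left(x,h \right)} = - \frac{17}{2} + \frac{x}{4}$ ($p{\left(x,h \right)} = -8 + \frac{x - 2}{4} = -8 + \frac{-2 + x}{4} = -8 + \left(- \frac{1}{2} + \frac{x}{4}\right) = - \frac{17}{2} + \frac{x}{4}$)
$\left(322 + p{\left(10,-12 \right)}\right) + 108 = \left(322 + \left(- \frac{17}{2} + \frac{1}{4} \cdot 10\right)\right) + 108 = \left(322 + \left(- \frac{17}{2} + \frac{5}{2}\right)\right) + 108 = \left(322 - 6\right) + 108 = 316 + 108 = 424$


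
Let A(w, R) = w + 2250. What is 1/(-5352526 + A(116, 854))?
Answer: -1/5350160 ≈ -1.8691e-7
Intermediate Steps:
A(w, R) = 2250 + w
1/(-5352526 + A(116, 854)) = 1/(-5352526 + (2250 + 116)) = 1/(-5352526 + 2366) = 1/(-5350160) = -1/5350160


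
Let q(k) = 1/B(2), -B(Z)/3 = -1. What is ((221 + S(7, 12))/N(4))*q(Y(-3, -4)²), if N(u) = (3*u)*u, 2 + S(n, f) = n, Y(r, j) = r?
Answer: 113/72 ≈ 1.5694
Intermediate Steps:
S(n, f) = -2 + n
B(Z) = 3 (B(Z) = -3*(-1) = 3)
N(u) = 3*u²
q(k) = ⅓ (q(k) = 1/3 = ⅓)
((221 + S(7, 12))/N(4))*q(Y(-3, -4)²) = ((221 + (-2 + 7))/((3*4²)))*(⅓) = ((221 + 5)/((3*16)))*(⅓) = (226/48)*(⅓) = (226*(1/48))*(⅓) = (113/24)*(⅓) = 113/72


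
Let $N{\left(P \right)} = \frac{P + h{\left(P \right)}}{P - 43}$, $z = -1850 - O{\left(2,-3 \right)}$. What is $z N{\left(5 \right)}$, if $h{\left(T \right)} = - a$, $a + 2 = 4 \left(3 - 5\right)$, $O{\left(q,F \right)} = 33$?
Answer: $\frac{28245}{38} \approx 743.29$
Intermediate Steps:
$a = -10$ ($a = -2 + 4 \left(3 - 5\right) = -2 + 4 \left(-2\right) = -2 - 8 = -10$)
$z = -1883$ ($z = -1850 - 33 = -1883$)
$h{\left(T \right)} = 10$ ($h{\left(T \right)} = \left(-1\right) \left(-10\right) = 10$)
$N{\left(P \right)} = \frac{10 + P}{-43 + P}$ ($N{\left(P \right)} = \frac{P + 10}{P - 43} = \frac{10 + P}{-43 + P}$)
$z N{\left(5 \right)} = - 1883 \frac{10 + 5}{-43 + 5} = - 1883 \frac{1}{-38} \cdot 15 = - 1883 \left(\left(- \frac{1}{38}\right) 15\right) = \left(-1883\right) \left(- \frac{15}{38}\right) = \frac{28245}{38}$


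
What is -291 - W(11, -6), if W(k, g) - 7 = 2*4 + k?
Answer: -317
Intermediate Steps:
W(k, g) = 15 + k (W(k, g) = 7 + (2*4 + k) = 7 + (8 + k) = 15 + k)
-291 - W(11, -6) = -291 - (15 + 11) = -291 - 1*26 = -291 - 26 = -317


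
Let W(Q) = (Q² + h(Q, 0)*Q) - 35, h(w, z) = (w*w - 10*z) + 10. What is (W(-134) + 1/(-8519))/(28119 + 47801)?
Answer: -10178173219/323381240 ≈ -31.474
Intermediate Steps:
h(w, z) = 10 + w² - 10*z (h(w, z) = (w² - 10*z) + 10 = 10 + w² - 10*z)
W(Q) = -35 + Q² + Q*(10 + Q²) (W(Q) = (Q² + (10 + Q² - 10*0)*Q) - 35 = (Q² + (10 + Q² + 0)*Q) - 35 = (Q² + (10 + Q²)*Q) - 35 = (Q² + Q*(10 + Q²)) - 35 = -35 + Q² + Q*(10 + Q²))
(W(-134) + 1/(-8519))/(28119 + 47801) = ((-35 + (-134)² - 134*(10 + (-134)²)) + 1/(-8519))/(28119 + 47801) = ((-35 + 17956 - 134*(10 + 17956)) - 1/8519)/75920 = ((-35 + 17956 - 134*17966) - 1/8519)*(1/75920) = ((-35 + 17956 - 2407444) - 1/8519)*(1/75920) = (-2389523 - 1/8519)*(1/75920) = -20356346438/8519*1/75920 = -10178173219/323381240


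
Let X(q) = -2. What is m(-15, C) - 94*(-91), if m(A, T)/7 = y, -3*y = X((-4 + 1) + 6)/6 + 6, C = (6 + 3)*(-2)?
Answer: 76867/9 ≈ 8540.8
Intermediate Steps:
C = -18 (C = 9*(-2) = -18)
y = -17/9 (y = -(-2/6 + 6)/3 = -(-2*1/6 + 6)/3 = -(-1/3 + 6)/3 = -1/3*17/3 = -17/9 ≈ -1.8889)
m(A, T) = -119/9 (m(A, T) = 7*(-17/9) = -119/9)
m(-15, C) - 94*(-91) = -119/9 - 94*(-91) = -119/9 + 8554 = 76867/9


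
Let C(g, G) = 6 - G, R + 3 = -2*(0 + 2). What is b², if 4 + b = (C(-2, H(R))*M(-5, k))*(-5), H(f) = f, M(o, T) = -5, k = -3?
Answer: 103041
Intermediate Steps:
R = -7 (R = -3 - 2*(0 + 2) = -3 - 2*2 = -3 - 4 = -7)
b = 321 (b = -4 + ((6 - 1*(-7))*(-5))*(-5) = -4 + ((6 + 7)*(-5))*(-5) = -4 + (13*(-5))*(-5) = -4 - 65*(-5) = -4 + 325 = 321)
b² = 321² = 103041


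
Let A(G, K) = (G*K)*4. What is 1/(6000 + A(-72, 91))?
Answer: -1/20208 ≈ -4.9485e-5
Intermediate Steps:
A(G, K) = 4*G*K
1/(6000 + A(-72, 91)) = 1/(6000 + 4*(-72)*91) = 1/(6000 - 26208) = 1/(-20208) = -1/20208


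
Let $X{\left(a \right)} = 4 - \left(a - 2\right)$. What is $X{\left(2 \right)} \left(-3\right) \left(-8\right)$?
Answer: $96$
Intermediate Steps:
$X{\left(a \right)} = 6 - a$ ($X{\left(a \right)} = 4 - \left(-2 + a\right) = 6 - a$)
$X{\left(2 \right)} \left(-3\right) \left(-8\right) = \left(6 - 2\right) \left(-3\right) \left(-8\right) = 4 \left(-3\right) \left(-8\right) = \left(-12\right) \left(-8\right) = 96$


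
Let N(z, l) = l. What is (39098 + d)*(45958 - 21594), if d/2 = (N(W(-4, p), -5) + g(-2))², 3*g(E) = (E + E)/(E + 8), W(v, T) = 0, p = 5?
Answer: 77266917584/81 ≈ 9.5391e+8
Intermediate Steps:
g(E) = 2*E/(3*(8 + E)) (g(E) = ((E + E)/(E + 8))/3 = ((2*E)/(8 + E))/3 = (2*E/(8 + E))/3 = 2*E/(3*(8 + E)))
d = 4418/81 (d = 2*(-5 + (⅔)*(-2)/(8 - 2))² = 2*(-5 + (⅔)*(-2)/6)² = 2*(-5 + (⅔)*(-2)*(⅙))² = 2*(-5 - 2/9)² = 2*(-47/9)² = 2*(2209/81) = 4418/81 ≈ 54.543)
(39098 + d)*(45958 - 21594) = (39098 + 4418/81)*(45958 - 21594) = (3171356/81)*24364 = 77266917584/81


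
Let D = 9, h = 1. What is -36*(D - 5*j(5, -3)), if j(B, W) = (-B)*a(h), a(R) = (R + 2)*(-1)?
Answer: 2376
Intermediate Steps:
a(R) = -2 - R (a(R) = (2 + R)*(-1) = -2 - R)
j(B, W) = 3*B (j(B, W) = (-B)*(-2 - 1*1) = (-B)*(-2 - 1) = -B*(-3) = 3*B)
-36*(D - 5*j(5, -3)) = -36*(9 - 15*5) = -36*(9 - 5*15) = -36*(9 - 75) = -36*(-66) = 2376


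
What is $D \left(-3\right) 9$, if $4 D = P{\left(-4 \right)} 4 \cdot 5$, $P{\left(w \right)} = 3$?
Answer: $-405$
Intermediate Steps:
$D = 15$ ($D = \frac{3 \cdot 4 \cdot 5}{4} = \frac{12 \cdot 5}{4} = \frac{1}{4} \cdot 60 = 15$)
$D \left(-3\right) 9 = 15 \left(-3\right) 9 = \left(-45\right) 9 = -405$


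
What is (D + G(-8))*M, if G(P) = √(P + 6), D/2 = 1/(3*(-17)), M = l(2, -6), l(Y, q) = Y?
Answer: -4/51 + 2*I*√2 ≈ -0.078431 + 2.8284*I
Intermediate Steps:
M = 2
D = -2/51 (D = 2/((3*(-17))) = 2/(-51) = 2*(-1/51) = -2/51 ≈ -0.039216)
G(P) = √(6 + P)
(D + G(-8))*M = (-2/51 + √(6 - 8))*2 = (-2/51 + √(-2))*2 = (-2/51 + I*√2)*2 = -4/51 + 2*I*√2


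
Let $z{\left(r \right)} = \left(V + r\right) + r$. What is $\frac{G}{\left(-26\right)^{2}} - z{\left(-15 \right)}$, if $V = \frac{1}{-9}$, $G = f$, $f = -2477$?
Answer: $\frac{160903}{6084} \approx 26.447$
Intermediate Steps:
$G = -2477$
$V = - \frac{1}{9} \approx -0.11111$
$z{\left(r \right)} = - \frac{1}{9} + 2 r$ ($z{\left(r \right)} = \left(- \frac{1}{9} + r\right) + r = - \frac{1}{9} + 2 r$)
$\frac{G}{\left(-26\right)^{2}} - z{\left(-15 \right)} = - \frac{2477}{\left(-26\right)^{2}} - \left(- \frac{1}{9} + 2 \left(-15\right)\right) = - \frac{2477}{676} - \left(- \frac{1}{9} - 30\right) = \left(-2477\right) \frac{1}{676} - - \frac{271}{9} = - \frac{2477}{676} + \frac{271}{9} = \frac{160903}{6084}$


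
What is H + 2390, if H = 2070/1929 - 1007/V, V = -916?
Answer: 1408960861/588988 ≈ 2392.2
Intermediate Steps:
H = 1279541/588988 (H = 2070/1929 - 1007/(-916) = 2070*(1/1929) - 1007*(-1/916) = 690/643 + 1007/916 = 1279541/588988 ≈ 2.1724)
H + 2390 = 1279541/588988 + 2390 = 1408960861/588988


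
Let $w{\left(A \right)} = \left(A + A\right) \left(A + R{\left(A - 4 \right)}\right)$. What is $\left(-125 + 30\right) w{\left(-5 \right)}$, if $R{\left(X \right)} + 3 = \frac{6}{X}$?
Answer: $- \frac{24700}{3} \approx -8233.3$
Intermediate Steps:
$R{\left(X \right)} = -3 + \frac{6}{X}$
$w{\left(A \right)} = 2 A \left(-3 + A + \frac{6}{-4 + A}\right)$ ($w{\left(A \right)} = \left(A + A\right) \left(A - \left(3 - \frac{6}{A - 4}\right)\right) = 2 A \left(A - \left(3 - \frac{6}{-4 + A}\right)\right) = 2 A \left(-3 + A + \frac{6}{-4 + A}\right)$)
$\left(-125 + 30\right) w{\left(-5 \right)} = \left(-125 + 30\right) 2 \left(-5\right) \frac{1}{-4 - 5} \left(6 + \left(-4 - 5\right) \left(-3 - 5\right)\right) = - 95 \cdot 2 \left(-5\right) \frac{1}{-9} \left(6 - -72\right) = - 95 \cdot 2 \left(-5\right) \left(- \frac{1}{9}\right) \left(6 + 72\right) = - 95 \cdot 2 \left(-5\right) \left(- \frac{1}{9}\right) 78 = \left(-95\right) \frac{260}{3} = - \frac{24700}{3}$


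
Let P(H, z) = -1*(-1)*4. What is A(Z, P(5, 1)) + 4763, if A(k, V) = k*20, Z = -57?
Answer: 3623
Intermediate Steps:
P(H, z) = 4 (P(H, z) = 1*4 = 4)
A(k, V) = 20*k
A(Z, P(5, 1)) + 4763 = 20*(-57) + 4763 = -1140 + 4763 = 3623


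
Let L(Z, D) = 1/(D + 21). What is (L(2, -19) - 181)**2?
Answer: 130321/4 ≈ 32580.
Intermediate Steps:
L(Z, D) = 1/(21 + D)
(L(2, -19) - 181)**2 = (1/(21 - 19) - 181)**2 = (1/2 - 181)**2 = (-361/2)**2 = 130321/4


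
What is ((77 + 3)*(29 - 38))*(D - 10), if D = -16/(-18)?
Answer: 6560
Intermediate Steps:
D = 8/9 (D = -16*(-1/18) = 8/9 ≈ 0.88889)
((77 + 3)*(29 - 38))*(D - 10) = ((77 + 3)*(29 - 38))*(8/9 - 10) = (80*(-9))*(-82/9) = -720*(-82/9) = 6560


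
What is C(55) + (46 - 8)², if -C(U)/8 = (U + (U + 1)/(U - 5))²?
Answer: -14844772/625 ≈ -23752.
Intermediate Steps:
C(U) = -8*(U + (1 + U)/(-5 + U))² (C(U) = -8*(U + (U + 1)/(U - 5))² = -8*(U + (1 + U)/(-5 + U))²)
C(55) + (46 - 8)² = -8*(1 + 55² - 4*55)²/(-5 + 55)² + (46 - 8)² = -8*(1 + 3025 - 220)²/50² + 38² = -8*1/2500*2806² + 1444 = -8*1/2500*7873636 + 1444 = -15747272/625 + 1444 = -14844772/625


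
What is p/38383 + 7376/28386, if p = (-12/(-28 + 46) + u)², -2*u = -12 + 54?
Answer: 49406443/181589973 ≈ 0.27208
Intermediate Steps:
u = -21 (u = -(-12 + 54)/2 = -½*42 = -21)
p = 4225/9 (p = (-12/(-28 + 46) - 21)² = (-12/18 - 21)² = (-12*1/18 - 21)² = (-⅔ - 21)² = (-65/3)² = 4225/9 ≈ 469.44)
p/38383 + 7376/28386 = (4225/9)/38383 + 7376/28386 = (4225/9)*(1/38383) + 7376*(1/28386) = 4225/345447 + 3688/14193 = 49406443/181589973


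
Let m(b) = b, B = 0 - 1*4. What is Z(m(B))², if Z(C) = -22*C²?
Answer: 123904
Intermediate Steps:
B = -4 (B = 0 - 4 = -4)
Z(m(B))² = (-22*(-4)²)² = (-22*16)² = (-352)² = 123904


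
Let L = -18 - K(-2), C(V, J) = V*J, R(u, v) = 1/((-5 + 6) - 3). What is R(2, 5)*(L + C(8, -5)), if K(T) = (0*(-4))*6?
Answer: 29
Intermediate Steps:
K(T) = 0 (K(T) = 0*6 = 0)
R(u, v) = -½ (R(u, v) = 1/(1 - 3) = 1/(-2) = -½)
C(V, J) = J*V
L = -18 (L = -18 - 1*0 = -18 + 0 = -18)
R(2, 5)*(L + C(8, -5)) = -(-18 - 5*8)/2 = -(-18 - 40)/2 = -½*(-58) = 29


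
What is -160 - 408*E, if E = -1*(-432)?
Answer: -176416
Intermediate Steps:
E = 432
-160 - 408*E = -160 - 408*432 = -160 - 176256 = -176416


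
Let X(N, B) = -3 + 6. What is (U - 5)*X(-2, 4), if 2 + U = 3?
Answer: -12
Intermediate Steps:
X(N, B) = 3
U = 1 (U = -2 + 3 = 1)
(U - 5)*X(-2, 4) = (1 - 5)*3 = -4*3 = -12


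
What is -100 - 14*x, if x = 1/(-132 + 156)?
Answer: -1207/12 ≈ -100.58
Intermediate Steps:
x = 1/24 ≈ 0.041667
-100 - 14*x = -100 - 14*1/24 = -100 - 7/12 = -1207/12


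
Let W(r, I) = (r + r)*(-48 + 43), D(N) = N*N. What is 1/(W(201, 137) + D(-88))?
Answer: 1/5734 ≈ 0.00017440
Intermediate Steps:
D(N) = N**2
W(r, I) = -10*r (W(r, I) = (2*r)*(-5) = -10*r)
1/(W(201, 137) + D(-88)) = 1/(-10*201 + (-88)**2) = 1/(-2010 + 7744) = 1/5734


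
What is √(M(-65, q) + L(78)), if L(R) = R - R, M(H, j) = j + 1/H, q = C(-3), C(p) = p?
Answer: 14*I*√65/65 ≈ 1.7365*I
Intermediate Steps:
q = -3
L(R) = 0
√(M(-65, q) + L(78)) = √((-3 + 1/(-65)) + 0) = √((-3 - 1/65) + 0) = √(-196/65 + 0) = √(-196/65) = 14*I*√65/65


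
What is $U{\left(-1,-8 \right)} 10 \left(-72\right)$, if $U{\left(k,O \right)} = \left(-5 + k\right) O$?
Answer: $-34560$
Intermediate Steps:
$U{\left(k,O \right)} = O \left(-5 + k\right)$
$U{\left(-1,-8 \right)} 10 \left(-72\right) = - 8 \left(-5 - 1\right) 10 \left(-72\right) = \left(-8\right) \left(-6\right) 10 \left(-72\right) = 48 \cdot 10 \left(-72\right) = 480 \left(-72\right) = -34560$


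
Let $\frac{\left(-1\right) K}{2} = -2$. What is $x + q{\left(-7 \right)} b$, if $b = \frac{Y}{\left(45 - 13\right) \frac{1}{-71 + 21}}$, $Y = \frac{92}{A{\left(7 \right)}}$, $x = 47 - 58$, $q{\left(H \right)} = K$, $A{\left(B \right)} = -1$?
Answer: $564$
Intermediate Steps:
$K = 4$ ($K = \left(-2\right) \left(-2\right) = 4$)
$q{\left(H \right)} = 4$
$x = -11$ ($x = 47 - 58 = -11$)
$Y = -92$ ($Y = \frac{92}{-1} = 92 \left(-1\right) = -92$)
$b = \frac{575}{4}$ ($b = - \frac{92}{\left(45 - 13\right) \frac{1}{-71 + 21}} = - \frac{92}{32 \frac{1}{-50}} = - \frac{92}{32 \left(- \frac{1}{50}\right)} = - \frac{92}{- \frac{16}{25}} = \left(-92\right) \left(- \frac{25}{16}\right) = \frac{575}{4} \approx 143.75$)
$x + q{\left(-7 \right)} b = -11 + 4 \cdot \frac{575}{4} = -11 + 575 = 564$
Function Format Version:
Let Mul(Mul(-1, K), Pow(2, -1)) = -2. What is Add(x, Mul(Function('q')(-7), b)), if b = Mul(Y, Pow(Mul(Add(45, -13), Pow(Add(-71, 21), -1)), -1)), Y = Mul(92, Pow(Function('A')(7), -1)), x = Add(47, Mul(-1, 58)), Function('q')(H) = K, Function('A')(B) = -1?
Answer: 564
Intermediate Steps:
K = 4 (K = Mul(-2, -2) = 4)
Function('q')(H) = 4
x = -11 (x = Add(47, -58) = -11)
Y = -92 (Y = Mul(92, Pow(-1, -1)) = Mul(92, -1) = -92)
b = Rational(575, 4) (b = Mul(-92, Pow(Mul(Add(45, -13), Pow(Add(-71, 21), -1)), -1)) = Mul(-92, Pow(Mul(32, Pow(-50, -1)), -1)) = Mul(-92, Pow(Mul(32, Rational(-1, 50)), -1)) = Mul(-92, Pow(Rational(-16, 25), -1)) = Mul(-92, Rational(-25, 16)) = Rational(575, 4) ≈ 143.75)
Add(x, Mul(Function('q')(-7), b)) = Add(-11, Mul(4, Rational(575, 4))) = Add(-11, 575) = 564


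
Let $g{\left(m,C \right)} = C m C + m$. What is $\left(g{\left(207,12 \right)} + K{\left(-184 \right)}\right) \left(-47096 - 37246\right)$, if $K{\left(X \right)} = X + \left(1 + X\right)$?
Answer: $-2500571616$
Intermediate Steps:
$g{\left(m,C \right)} = m + m C^{2}$ ($g{\left(m,C \right)} = m C^{2} + m = m + m C^{2}$)
$K{\left(X \right)} = 1 + 2 X$
$\left(g{\left(207,12 \right)} + K{\left(-184 \right)}\right) \left(-47096 - 37246\right) = \left(207 \left(1 + 12^{2}\right) + \left(1 + 2 \left(-184\right)\right)\right) \left(-47096 - 37246\right) = \left(207 \left(1 + 144\right) + \left(1 - 368\right)\right) \left(-84342\right) = \left(207 \cdot 145 - 367\right) \left(-84342\right) = \left(30015 - 367\right) \left(-84342\right) = 29648 \left(-84342\right) = -2500571616$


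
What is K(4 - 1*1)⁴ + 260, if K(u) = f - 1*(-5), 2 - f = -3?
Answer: 10260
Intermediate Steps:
f = 5 (f = 2 - 1*(-3) = 2 + 3 = 5)
K(u) = 10 (K(u) = 5 - 1*(-5) = 5 + 5 = 10)
K(4 - 1*1)⁴ + 260 = 10⁴ + 260 = 10000 + 260 = 10260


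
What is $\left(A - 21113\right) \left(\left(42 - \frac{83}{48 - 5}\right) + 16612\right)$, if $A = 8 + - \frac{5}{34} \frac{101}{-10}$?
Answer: $- \frac{23896369547}{68} \approx -3.5142 \cdot 10^{8}$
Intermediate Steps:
$A = \frac{645}{68}$ ($A = 8 + \left(-5\right) \frac{1}{34} \cdot 101 \left(- \frac{1}{10}\right) = 8 - - \frac{101}{68} = 8 + \frac{101}{68} = \frac{645}{68} \approx 9.4853$)
$\left(A - 21113\right) \left(\left(42 - \frac{83}{48 - 5}\right) + 16612\right) = \left(\frac{645}{68} - 21113\right) \left(\left(42 - \frac{83}{48 - 5}\right) + 16612\right) = \left(\frac{645}{68} - 21113\right) \left(\left(42 - \frac{83}{43}\right) + 16612\right) = - \frac{1435039 \left(\left(42 - \frac{83}{43}\right) + 16612\right)}{68} = - \frac{1435039 \left(\frac{1723}{43} + 16612\right)}{68} = \left(- \frac{1435039}{68}\right) \frac{716039}{43} = - \frac{23896369547}{68}$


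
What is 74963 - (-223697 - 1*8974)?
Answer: 307634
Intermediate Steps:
74963 - (-223697 - 1*8974) = 74963 - (-223697 - 8974) = 74963 - 1*(-232671) = 74963 + 232671 = 307634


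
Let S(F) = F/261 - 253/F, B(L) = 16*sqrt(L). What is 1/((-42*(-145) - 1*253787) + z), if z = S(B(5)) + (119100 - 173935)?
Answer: -1551720084480/469444980351259183 + 15906384*sqrt(5)/469444980351259183 ≈ -3.3054e-6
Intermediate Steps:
S(F) = -253/F + F/261 (S(F) = F*(1/261) - 253/F = F/261 - 253/F = -253/F + F/261)
z = -54835 - 64753*sqrt(5)/20880 (z = (-253*sqrt(5)/80 + (16*sqrt(5))/261) + (119100 - 173935) = (-253*sqrt(5)/80 + 16*sqrt(5)/261) - 54835 = -64753*sqrt(5)/20880 - 54835 = -54835 - 64753*sqrt(5)/20880 ≈ -54842.)
1/((-42*(-145) - 1*253787) + z) = 1/((-42*(-145) - 1*253787) + (-54835 - 64753*sqrt(5)/20880)) = 1/((6090 - 253787) + (-54835 - 64753*sqrt(5)/20880)) = 1/(-247697 + (-54835 - 64753*sqrt(5)/20880)) = 1/(-302532 - 64753*sqrt(5)/20880)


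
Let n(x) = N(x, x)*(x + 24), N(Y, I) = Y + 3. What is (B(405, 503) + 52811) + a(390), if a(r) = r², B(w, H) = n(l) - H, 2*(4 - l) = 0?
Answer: 204604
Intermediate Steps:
l = 4 (l = 4 - ½*0 = 4 + 0 = 4)
N(Y, I) = 3 + Y
n(x) = (3 + x)*(24 + x) (n(x) = (3 + x)*(x + 24) = (3 + x)*(24 + x))
B(w, H) = 196 - H (B(w, H) = (3 + 4)*(24 + 4) - H = 7*28 - H = 196 - H)
(B(405, 503) + 52811) + a(390) = ((196 - 1*503) + 52811) + 390² = ((196 - 503) + 52811) + 152100 = (-307 + 52811) + 152100 = 52504 + 152100 = 204604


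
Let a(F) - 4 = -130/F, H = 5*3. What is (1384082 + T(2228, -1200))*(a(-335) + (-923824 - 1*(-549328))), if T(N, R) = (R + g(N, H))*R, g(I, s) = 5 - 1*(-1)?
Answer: -70678211615316/67 ≈ -1.0549e+12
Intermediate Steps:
H = 15
g(I, s) = 6 (g(I, s) = 5 + 1 = 6)
T(N, R) = R*(6 + R) (T(N, R) = (R + 6)*R = (6 + R)*R = R*(6 + R))
a(F) = 4 - 130/F
(1384082 + T(2228, -1200))*(a(-335) + (-923824 - 1*(-549328))) = (1384082 - 1200*(6 - 1200))*((4 - 130/(-335)) + (-923824 - 1*(-549328))) = (1384082 - 1200*(-1194))*((4 - 130*(-1/335)) + (-923824 + 549328)) = (1384082 + 1432800)*((4 + 26/67) - 374496) = 2816882*(294/67 - 374496) = 2816882*(-25090938/67) = -70678211615316/67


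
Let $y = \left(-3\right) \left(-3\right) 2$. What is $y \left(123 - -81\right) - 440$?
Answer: $3232$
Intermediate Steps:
$y = 18$ ($y = 9 \cdot 2 = 18$)
$y \left(123 - -81\right) - 440 = 18 \left(123 - -81\right) - 440 = 18 \left(123 + 81\right) - 440 = 18 \cdot 204 - 440 = 3672 - 440 = 3232$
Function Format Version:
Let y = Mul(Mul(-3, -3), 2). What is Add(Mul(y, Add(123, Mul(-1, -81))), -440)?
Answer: 3232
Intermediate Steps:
y = 18 (y = Mul(9, 2) = 18)
Add(Mul(y, Add(123, Mul(-1, -81))), -440) = Add(Mul(18, Add(123, Mul(-1, -81))), -440) = Add(Mul(18, Add(123, 81)), -440) = Add(Mul(18, 204), -440) = Add(3672, -440) = 3232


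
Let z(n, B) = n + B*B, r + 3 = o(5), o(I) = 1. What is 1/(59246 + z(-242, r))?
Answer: 1/59008 ≈ 1.6947e-5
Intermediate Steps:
r = -2 (r = -3 + 1 = -2)
z(n, B) = n + B**2
1/(59246 + z(-242, r)) = 1/(59246 + (-242 + (-2)**2)) = 1/(59246 + (-242 + 4)) = 1/(59246 - 238) = 1/59008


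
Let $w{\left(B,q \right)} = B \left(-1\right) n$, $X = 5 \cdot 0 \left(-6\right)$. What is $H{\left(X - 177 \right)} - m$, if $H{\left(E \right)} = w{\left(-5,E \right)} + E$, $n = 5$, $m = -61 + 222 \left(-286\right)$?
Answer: $63401$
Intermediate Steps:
$X = 0$ ($X = 0 \left(-6\right) = 0$)
$m = -63553$ ($m = -61 - 63492 = -63553$)
$w{\left(B,q \right)} = - 5 B$ ($w{\left(B,q \right)} = B \left(-1\right) 5 = - B 5 = - 5 B$)
$H{\left(E \right)} = 25 + E$ ($H{\left(E \right)} = \left(-5\right) \left(-5\right) + E = 25 + E$)
$H{\left(X - 177 \right)} - m = \left(25 + \left(0 - 177\right)\right) - -63553 = \left(25 + \left(0 - 177\right)\right) + 63553 = \left(25 - 177\right) + 63553 = -152 + 63553 = 63401$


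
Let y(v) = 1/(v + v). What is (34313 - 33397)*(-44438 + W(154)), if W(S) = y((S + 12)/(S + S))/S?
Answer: -3378531806/83 ≈ -4.0705e+7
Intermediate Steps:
y(v) = 1/(2*v)
W(S) = 1/(12 + S) (W(S) = (1/(2*(((S + 12)/(S + S)))))/S = (1/(2*(((12 + S)/((2*S))))))/S = (1/(2*(((12 + S)*(1/(2*S))))))/S = (1/(2*(((12 + S)/(2*S)))))/S = ((2*S/(12 + S))/2)/S = (S/(12 + S))/S = 1/(12 + S))
(34313 - 33397)*(-44438 + W(154)) = (34313 - 33397)*(-44438 + 1/(12 + 154)) = 916*(-44438 + 1/166) = 916*(-7376707/166) = -3378531806/83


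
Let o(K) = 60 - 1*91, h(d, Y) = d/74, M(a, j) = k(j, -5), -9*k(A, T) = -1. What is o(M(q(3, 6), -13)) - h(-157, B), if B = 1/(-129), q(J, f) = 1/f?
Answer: -2137/74 ≈ -28.878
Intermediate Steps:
k(A, T) = ⅑ (k(A, T) = -⅑*(-1) = ⅑)
M(a, j) = ⅑
B = -1/129 ≈ -0.0077519
h(d, Y) = d/74 (h(d, Y) = d*(1/74) = d/74)
o(K) = -31 (o(K) = 60 - 91 = -31)
o(M(q(3, 6), -13)) - h(-157, B) = -31 - (-157)/74 = -31 - 1*(-157/74) = -31 + 157/74 = -2137/74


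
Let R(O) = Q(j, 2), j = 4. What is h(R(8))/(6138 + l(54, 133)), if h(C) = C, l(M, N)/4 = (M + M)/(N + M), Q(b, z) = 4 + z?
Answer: 187/191373 ≈ 0.00097715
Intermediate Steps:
l(M, N) = 8*M/(M + N) (l(M, N) = 4*((M + M)/(N + M)) = 4*((2*M)/(M + N)) = 4*(2*M/(M + N)) = 8*M/(M + N))
R(O) = 6 (R(O) = 4 + 2 = 6)
h(R(8))/(6138 + l(54, 133)) = 6/(6138 + 8*54/(54 + 133)) = 6/(6138 + 8*54/187) = 6/(6138 + 8*54*(1/187)) = 6/(6138 + 432/187) = 6/(1148238/187) = 6*(187/1148238) = 187/191373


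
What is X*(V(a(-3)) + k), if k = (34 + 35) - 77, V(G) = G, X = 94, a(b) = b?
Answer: -1034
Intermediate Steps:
k = -8 (k = 69 - 77 = -8)
X*(V(a(-3)) + k) = 94*(-3 - 8) = 94*(-11) = -1034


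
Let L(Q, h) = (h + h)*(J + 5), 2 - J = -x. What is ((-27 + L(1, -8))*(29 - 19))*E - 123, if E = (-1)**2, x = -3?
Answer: -1033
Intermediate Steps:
E = 1
J = -1 (J = 2 - (-1)*(-3) = 2 - 1*3 = 2 - 3 = -1)
L(Q, h) = 8*h (L(Q, h) = (h + h)*(-1 + 5) = (2*h)*4 = 8*h)
((-27 + L(1, -8))*(29 - 19))*E - 123 = ((-27 + 8*(-8))*(29 - 19))*1 - 123 = ((-27 - 64)*10)*1 - 123 = -91*10*1 - 123 = -910*1 - 123 = -910 - 123 = -1033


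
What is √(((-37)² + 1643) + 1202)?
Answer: 7*√86 ≈ 64.915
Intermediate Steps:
√(((-37)² + 1643) + 1202) = √((1369 + 1643) + 1202) = √(3012 + 1202) = √4214 = 7*√86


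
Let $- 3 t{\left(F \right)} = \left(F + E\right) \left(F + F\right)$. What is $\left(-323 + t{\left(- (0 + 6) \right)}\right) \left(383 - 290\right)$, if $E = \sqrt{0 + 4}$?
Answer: $-31527$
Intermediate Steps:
$E = 2$ ($E = \sqrt{4} = 2$)
$t{\left(F \right)} = - \frac{2 F \left(2 + F\right)}{3}$ ($t{\left(F \right)} = - \frac{\left(F + 2\right) \left(F + F\right)}{3} = - \frac{\left(2 + F\right) 2 F}{3} = - \frac{2 F \left(2 + F\right)}{3}$)
$\left(-323 + t{\left(- (0 + 6) \right)}\right) \left(383 - 290\right) = \left(-323 - \frac{2 \left(- (0 + 6)\right) \left(2 - \left(0 + 6\right)\right)}{3}\right) \left(383 - 290\right) = \left(-323 - \frac{2 \left(\left(-1\right) 6\right) \left(2 - 6\right)}{3}\right) 93 = \left(-323 - - 4 \left(2 - 6\right)\right) 93 = \left(-323 - \left(-4\right) \left(-4\right)\right) 93 = \left(-323 - 16\right) 93 = \left(-339\right) 93 = -31527$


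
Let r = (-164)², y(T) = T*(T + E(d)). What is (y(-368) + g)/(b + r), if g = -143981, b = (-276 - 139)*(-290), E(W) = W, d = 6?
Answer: -10765/147246 ≈ -0.073109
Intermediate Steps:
b = 120350 (b = -415*(-290) = 120350)
y(T) = T*(6 + T) (y(T) = T*(T + 6) = T*(6 + T))
r = 26896
(y(-368) + g)/(b + r) = (-368*(6 - 368) - 143981)/(120350 + 26896) = (-368*(-362) - 143981)/147246 = (133216 - 143981)*(1/147246) = -10765*1/147246 = -10765/147246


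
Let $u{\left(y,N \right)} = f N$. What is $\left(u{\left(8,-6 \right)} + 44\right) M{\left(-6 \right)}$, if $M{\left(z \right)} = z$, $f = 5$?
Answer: $-84$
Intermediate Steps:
$u{\left(y,N \right)} = 5 N$
$\left(u{\left(8,-6 \right)} + 44\right) M{\left(-6 \right)} = \left(5 \left(-6\right) + 44\right) \left(-6\right) = \left(-30 + 44\right) \left(-6\right) = 14 \left(-6\right) = -84$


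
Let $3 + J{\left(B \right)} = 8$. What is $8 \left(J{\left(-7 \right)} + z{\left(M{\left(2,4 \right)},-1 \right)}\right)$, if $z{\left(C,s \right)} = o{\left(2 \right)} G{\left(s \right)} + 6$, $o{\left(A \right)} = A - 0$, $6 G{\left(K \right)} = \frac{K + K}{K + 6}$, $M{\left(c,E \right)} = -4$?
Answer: $\frac{1304}{15} \approx 86.933$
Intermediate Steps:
$G{\left(K \right)} = \frac{K}{3 \left(6 + K\right)}$ ($G{\left(K \right)} = \frac{\left(K + K\right) \frac{1}{K + 6}}{6} = \frac{2 K \frac{1}{6 + K}}{6} = \frac{K}{3 \left(6 + K\right)}$)
$J{\left(B \right)} = 5$ ($J{\left(B \right)} = -3 + 8 = 5$)
$o{\left(A \right)} = A$ ($o{\left(A \right)} = A + 0 = A$)
$z{\left(C,s \right)} = 6 + \frac{2 s}{3 \left(6 + s\right)}$ ($z{\left(C,s \right)} = 2 \frac{s}{3 \left(6 + s\right)} + 6 = \frac{2 s}{3 \left(6 + s\right)} + 6 = 6 + \frac{2 s}{3 \left(6 + s\right)}$)
$8 \left(J{\left(-7 \right)} + z{\left(M{\left(2,4 \right)},-1 \right)}\right) = 8 \left(5 + \frac{4 \left(27 + 5 \left(-1\right)\right)}{3 \left(6 - 1\right)}\right) = 8 \left(5 + \frac{4 \left(27 - 5\right)}{3 \cdot 5}\right) = 8 \left(5 + \frac{4}{3} \cdot \frac{1}{5} \cdot 22\right) = 8 \left(5 + \frac{88}{15}\right) = 8 \cdot \frac{163}{15} = \frac{1304}{15}$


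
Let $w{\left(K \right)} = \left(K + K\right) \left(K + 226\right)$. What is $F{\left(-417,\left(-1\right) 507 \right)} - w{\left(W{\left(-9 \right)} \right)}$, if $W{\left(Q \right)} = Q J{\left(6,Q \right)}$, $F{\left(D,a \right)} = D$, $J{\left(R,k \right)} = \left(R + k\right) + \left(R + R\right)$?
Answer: $23073$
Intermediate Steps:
$J{\left(R,k \right)} = k + 3 R$ ($J{\left(R,k \right)} = \left(R + k\right) + 2 R = k + 3 R$)
$W{\left(Q \right)} = Q \left(18 + Q\right)$ ($W{\left(Q \right)} = Q \left(Q + 3 \cdot 6\right) = Q \left(Q + 18\right) = Q \left(18 + Q\right)$)
$w{\left(K \right)} = 2 K \left(226 + K\right)$
$F{\left(-417,\left(-1\right) 507 \right)} - w{\left(W{\left(-9 \right)} \right)} = -417 - 2 \left(- 9 \left(18 - 9\right)\right) \left(226 - 9 \left(18 - 9\right)\right) = -417 - 2 \left(\left(-9\right) 9\right) \left(226 - 81\right) = -417 - 2 \left(-81\right) \left(226 - 81\right) = -417 - 2 \left(-81\right) 145 = -417 - -23490 = -417 + 23490 = 23073$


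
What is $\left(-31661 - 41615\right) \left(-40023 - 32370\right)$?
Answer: $5304669468$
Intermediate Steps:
$\left(-31661 - 41615\right) \left(-40023 - 32370\right) = \left(-73276\right) \left(-72393\right) = 5304669468$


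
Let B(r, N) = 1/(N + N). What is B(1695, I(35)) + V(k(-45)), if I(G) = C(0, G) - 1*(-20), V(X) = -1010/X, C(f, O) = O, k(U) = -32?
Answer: 27783/880 ≈ 31.572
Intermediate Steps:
I(G) = 20 + G (I(G) = G - 1*(-20) = G + 20 = 20 + G)
B(r, N) = 1/(2*N)
B(1695, I(35)) + V(k(-45)) = 1/(2*(20 + 35)) - 1010/(-32) = (1/2)/55 - 1010*(-1/32) = (1/2)*(1/55) + 505/16 = 1/110 + 505/16 = 27783/880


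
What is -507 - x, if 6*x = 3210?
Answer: -1042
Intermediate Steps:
x = 535 (x = (1/6)*3210 = 535)
-507 - x = -507 - 1*535 = -507 - 535 = -1042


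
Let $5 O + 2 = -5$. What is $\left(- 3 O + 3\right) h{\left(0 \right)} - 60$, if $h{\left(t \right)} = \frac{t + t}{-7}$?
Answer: $-60$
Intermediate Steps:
$h{\left(t \right)} = - \frac{2 t}{7}$ ($h{\left(t \right)} = 2 t \left(- \frac{1}{7}\right) = - \frac{2 t}{7}$)
$O = - \frac{7}{5}$ ($O = - \frac{2}{5} + \frac{1}{5} \left(-5\right) = - \frac{2}{5} - 1 = - \frac{7}{5} \approx -1.4$)
$\left(- 3 O + 3\right) h{\left(0 \right)} - 60 = \left(\left(-3\right) \left(- \frac{7}{5}\right) + 3\right) \left(\left(- \frac{2}{7}\right) 0\right) - 60 = \left(\frac{21}{5} + 3\right) 0 - 60 = \frac{36}{5} \cdot 0 - 60 = 0 - 60 = -60$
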